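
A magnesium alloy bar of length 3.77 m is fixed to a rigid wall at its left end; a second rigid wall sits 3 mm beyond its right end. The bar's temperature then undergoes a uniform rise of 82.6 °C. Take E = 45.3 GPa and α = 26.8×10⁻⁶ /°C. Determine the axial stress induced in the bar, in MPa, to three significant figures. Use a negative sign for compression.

Free thermal expansion αLΔT = 26.8e-6 · 3770 · 82.6 = 8.346 mm.
The walls engage after the gap closes; constrained expansion = 8.346 − 3 = 5.346 mm.
The walls impose strain ε = −(5.346)/3770 = -1.4179e-03; σ = Eε = 45300 · -1.4179e-03 = -64.23 MPa.

-64.2 MPa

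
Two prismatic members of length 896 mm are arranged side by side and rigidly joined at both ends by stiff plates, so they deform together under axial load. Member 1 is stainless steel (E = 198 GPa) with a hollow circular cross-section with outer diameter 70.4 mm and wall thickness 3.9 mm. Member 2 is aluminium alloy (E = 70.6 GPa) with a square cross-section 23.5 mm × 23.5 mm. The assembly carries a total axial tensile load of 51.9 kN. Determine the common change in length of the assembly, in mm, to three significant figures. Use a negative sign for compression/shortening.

A_1 = 814.8 mm².
A_2 = 552.2 mm².
Equal strain + equilibrium ⇒ each member carries load in proportion to AE: A₁E₁ = 161300000 N, A₂E₂ = 38990000 N, ΣAE = 200300000 N.
δ = PL/ΣAE = 51900·896/200300000 = 0.2321 mm.

0.232 mm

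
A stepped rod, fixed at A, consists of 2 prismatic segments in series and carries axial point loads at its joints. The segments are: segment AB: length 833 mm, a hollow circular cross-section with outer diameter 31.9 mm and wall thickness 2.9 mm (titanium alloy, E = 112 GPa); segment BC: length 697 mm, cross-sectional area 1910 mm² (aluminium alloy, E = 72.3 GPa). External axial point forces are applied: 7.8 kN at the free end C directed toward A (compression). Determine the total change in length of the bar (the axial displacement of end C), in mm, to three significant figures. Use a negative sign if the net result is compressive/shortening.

Internal axial forces (sectioning from the free end, tension +): N_BC = -7.8 kN, N_AB = -7.8 kN.
A_AB = 264.2 mm².
δ_AB = -7800·833/(264.2·112000) = -0.2196 mm
δ_BC = -7800·697/(1910·72300) = -0.03937 mm
δ = Σδ_i = -0.2589 mm.

-0.259 mm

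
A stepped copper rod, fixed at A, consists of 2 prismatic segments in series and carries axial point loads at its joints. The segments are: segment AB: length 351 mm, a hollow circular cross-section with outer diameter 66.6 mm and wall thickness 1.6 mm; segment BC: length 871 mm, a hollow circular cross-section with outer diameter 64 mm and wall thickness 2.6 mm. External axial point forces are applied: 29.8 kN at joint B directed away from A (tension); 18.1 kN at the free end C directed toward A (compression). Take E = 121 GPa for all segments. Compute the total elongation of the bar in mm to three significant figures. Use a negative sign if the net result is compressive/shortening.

Internal axial forces (sectioning from the free end, tension +): N_BC = -18.1 kN, N_AB = 11.7 kN.
A_AB = 326.7 mm².
A_BC = 501.5 mm².
δ_AB = 11700·351/(326.7·121000) = 0.1039 mm
δ_BC = -18100·871/(501.5·121000) = -0.2598 mm
δ = Σδ_i = -0.1559 mm.

-0.156 mm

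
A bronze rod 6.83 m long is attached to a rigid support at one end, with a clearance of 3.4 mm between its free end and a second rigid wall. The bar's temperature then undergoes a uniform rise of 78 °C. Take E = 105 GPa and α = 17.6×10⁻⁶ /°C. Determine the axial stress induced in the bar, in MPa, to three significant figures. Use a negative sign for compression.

-91.9 MPa

Free thermal expansion αLΔT = 17.6e-6 · 6830 · 78 = 9.376 mm.
The walls engage after the gap closes; constrained expansion = 9.376 − 3.4 = 5.976 mm.
The walls impose strain ε = −(5.976)/6830 = -8.7500e-04; σ = Eε = 105000 · -8.7500e-04 = -91.87 MPa.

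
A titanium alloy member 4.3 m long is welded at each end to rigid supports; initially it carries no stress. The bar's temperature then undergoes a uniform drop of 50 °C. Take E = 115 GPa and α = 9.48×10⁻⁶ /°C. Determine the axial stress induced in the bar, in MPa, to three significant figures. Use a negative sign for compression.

Free thermal expansion αLΔT = 9.48e-6 · 4300 · -50 = -2.038 mm.
The walls impose strain ε = −(-2.038)/4300 = 4.7400e-04; σ = Eε = 115000 · 4.7400e-04 = 54.51 MPa.

54.5 MPa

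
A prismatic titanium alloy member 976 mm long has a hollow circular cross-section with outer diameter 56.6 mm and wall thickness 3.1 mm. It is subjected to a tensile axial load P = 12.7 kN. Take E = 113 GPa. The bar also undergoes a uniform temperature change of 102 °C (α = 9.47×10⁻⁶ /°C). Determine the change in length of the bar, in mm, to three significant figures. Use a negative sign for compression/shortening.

A = 521 mm².
δ_mech = NL/(AE) = 12700·976/(521·113000) = 0.2105 mm.
δ_thermal = αLΔT = 9.47e-6·976·102 = 0.9428 mm.
δ = δ_mech + δ_thermal = 1.153 mm.

1.15 mm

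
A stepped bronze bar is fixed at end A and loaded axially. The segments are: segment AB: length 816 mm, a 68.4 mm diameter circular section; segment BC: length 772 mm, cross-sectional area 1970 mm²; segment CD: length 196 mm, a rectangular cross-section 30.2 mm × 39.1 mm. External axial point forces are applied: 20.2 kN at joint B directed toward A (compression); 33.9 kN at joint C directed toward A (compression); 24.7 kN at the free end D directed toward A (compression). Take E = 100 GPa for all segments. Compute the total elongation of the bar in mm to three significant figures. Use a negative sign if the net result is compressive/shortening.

Internal axial forces (sectioning from the free end, tension +): N_CD = -24.7 kN, N_BC = -58.6 kN, N_AB = -78.8 kN.
A_AB = 3675 mm².
A_CD = 1181 mm².
δ_AB = -78800·816/(3675·100000) = -0.175 mm
δ_BC = -58600·772/(1970·100000) = -0.2296 mm
δ_CD = -24700·196/(1181·100000) = -0.041 mm
δ = Σδ_i = -0.4456 mm.

-0.446 mm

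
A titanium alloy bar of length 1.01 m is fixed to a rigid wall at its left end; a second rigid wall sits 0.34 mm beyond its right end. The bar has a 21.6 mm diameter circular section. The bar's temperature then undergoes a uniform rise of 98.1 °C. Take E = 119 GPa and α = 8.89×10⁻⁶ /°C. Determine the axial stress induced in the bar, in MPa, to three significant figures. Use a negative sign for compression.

Free thermal expansion αLΔT = 8.89e-6 · 1010 · 98.1 = 0.8808 mm.
The walls engage after the gap closes; constrained expansion = 0.8808 − 0.34 = 0.5408 mm.
The walls impose strain ε = −(0.5408)/1010 = -5.3548e-04; σ = Eε = 119000 · -5.3548e-04 = -63.72 MPa.

-63.7 MPa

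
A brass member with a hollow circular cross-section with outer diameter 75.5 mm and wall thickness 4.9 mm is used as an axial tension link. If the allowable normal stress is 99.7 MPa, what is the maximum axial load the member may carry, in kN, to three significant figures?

A = 1087 mm².
P_max = σ_allow · A = 99.7 · 1087 = 108400 N = 108.4 kN.

108 kN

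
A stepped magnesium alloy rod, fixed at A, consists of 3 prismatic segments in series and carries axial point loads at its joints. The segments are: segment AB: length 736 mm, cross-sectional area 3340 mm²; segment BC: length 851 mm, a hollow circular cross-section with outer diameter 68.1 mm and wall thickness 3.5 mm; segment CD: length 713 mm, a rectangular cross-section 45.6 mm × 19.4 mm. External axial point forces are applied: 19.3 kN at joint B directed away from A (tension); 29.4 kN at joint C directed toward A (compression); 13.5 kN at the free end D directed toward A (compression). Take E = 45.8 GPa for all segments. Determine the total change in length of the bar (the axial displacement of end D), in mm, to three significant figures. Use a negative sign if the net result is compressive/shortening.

Internal axial forces (sectioning from the free end, tension +): N_CD = -13.5 kN, N_BC = -42.9 kN, N_AB = -23.6 kN.
A_BC = 710.3 mm².
A_CD = 884.6 mm².
δ_AB = -23600·736/(3340·45800) = -0.1135 mm
δ_BC = -42900·851/(710.3·45800) = -1.122 mm
δ_CD = -13500·713/(884.6·45800) = -0.2376 mm
δ = Σδ_i = -1.473 mm.

-1.47 mm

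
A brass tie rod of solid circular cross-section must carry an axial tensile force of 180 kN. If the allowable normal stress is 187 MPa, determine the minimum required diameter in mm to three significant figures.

Required area A ≥ P/σ_allow = 180000/187 = 962.6 mm².
For a solid circular section, d ≥ √(4A/π) = 35.01 mm.

35.0 mm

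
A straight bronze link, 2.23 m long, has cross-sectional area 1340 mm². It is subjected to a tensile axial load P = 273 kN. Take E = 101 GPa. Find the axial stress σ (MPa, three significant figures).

σ = N/A = 273000/1340 = 203.7 MPa.

204 MPa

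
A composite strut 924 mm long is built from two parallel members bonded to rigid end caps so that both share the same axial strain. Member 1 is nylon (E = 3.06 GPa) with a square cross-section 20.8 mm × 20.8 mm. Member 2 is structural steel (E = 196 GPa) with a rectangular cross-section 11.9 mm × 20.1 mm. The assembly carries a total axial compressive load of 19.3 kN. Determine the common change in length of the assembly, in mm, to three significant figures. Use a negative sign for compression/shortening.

-0.370 mm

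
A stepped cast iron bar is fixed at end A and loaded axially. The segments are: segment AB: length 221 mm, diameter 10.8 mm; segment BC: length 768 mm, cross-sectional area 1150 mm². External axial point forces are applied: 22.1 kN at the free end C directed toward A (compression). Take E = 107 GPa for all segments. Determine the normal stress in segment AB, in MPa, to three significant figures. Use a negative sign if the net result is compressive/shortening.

-241 MPa

Internal axial forces (sectioning from the free end, tension +): N_BC = -22.1 kN, N_AB = -22.1 kN.
A_AB = 91.61 mm².
σ_AB = N_AB/A_AB = -22100/91.61 = -241.2 MPa.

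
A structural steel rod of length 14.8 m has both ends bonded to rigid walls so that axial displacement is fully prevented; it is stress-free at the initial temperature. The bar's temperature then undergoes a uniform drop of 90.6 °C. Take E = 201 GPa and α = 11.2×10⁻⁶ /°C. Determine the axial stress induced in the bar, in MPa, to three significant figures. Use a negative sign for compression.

204 MPa

Free thermal expansion αLΔT = 11.2e-6 · 14800 · -90.6 = -15.02 mm.
The walls impose strain ε = −(-15.02)/14800 = 1.0147e-03; σ = Eε = 201000 · 1.0147e-03 = 204 MPa.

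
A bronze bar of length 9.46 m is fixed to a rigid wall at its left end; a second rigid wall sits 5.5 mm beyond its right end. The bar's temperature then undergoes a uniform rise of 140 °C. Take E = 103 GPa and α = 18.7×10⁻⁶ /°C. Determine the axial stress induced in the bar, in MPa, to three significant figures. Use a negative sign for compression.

-210 MPa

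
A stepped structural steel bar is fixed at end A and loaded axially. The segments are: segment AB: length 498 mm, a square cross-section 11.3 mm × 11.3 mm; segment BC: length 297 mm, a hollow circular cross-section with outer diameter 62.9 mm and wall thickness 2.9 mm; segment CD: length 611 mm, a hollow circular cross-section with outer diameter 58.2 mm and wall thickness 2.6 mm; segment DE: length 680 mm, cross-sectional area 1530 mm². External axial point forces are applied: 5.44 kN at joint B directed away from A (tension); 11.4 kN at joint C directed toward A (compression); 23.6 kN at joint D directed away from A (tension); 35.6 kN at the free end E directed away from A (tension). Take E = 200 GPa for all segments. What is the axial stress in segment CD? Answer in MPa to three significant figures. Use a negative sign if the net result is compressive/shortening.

130 MPa

Internal axial forces (sectioning from the free end, tension +): N_DE = 35.6 kN, N_CD = 59.2 kN, N_BC = 47.8 kN, N_AB = 53.24 kN.
A_CD = 454.1 mm².
σ_CD = N_CD/A_CD = 59200/454.1 = 130.4 MPa.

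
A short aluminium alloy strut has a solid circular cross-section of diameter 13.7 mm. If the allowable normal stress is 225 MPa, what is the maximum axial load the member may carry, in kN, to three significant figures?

33.2 kN

A = 147.4 mm².
P_max = σ_allow · A = 225 · 147.4 = 33170 N = 33.17 kN.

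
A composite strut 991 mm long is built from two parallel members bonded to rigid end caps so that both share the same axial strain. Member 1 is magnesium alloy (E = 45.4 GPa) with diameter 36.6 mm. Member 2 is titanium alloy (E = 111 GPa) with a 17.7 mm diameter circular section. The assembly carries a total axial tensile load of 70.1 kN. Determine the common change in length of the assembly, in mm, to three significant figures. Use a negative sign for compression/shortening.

A_1 = 1052 mm².
A_2 = 246.1 mm².
Equal strain + equilibrium ⇒ each member carries load in proportion to AE: A₁E₁ = 47760000 N, A₂E₂ = 27310000 N, ΣAE = 75080000 N.
δ = PL/ΣAE = 70100·991/75080000 = 0.9253 mm.

0.925 mm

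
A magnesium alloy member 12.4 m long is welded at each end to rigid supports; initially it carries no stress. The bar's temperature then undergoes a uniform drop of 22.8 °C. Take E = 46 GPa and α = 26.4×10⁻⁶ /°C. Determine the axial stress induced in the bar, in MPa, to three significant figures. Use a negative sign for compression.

Free thermal expansion αLΔT = 26.4e-6 · 12400 · -22.8 = -7.464 mm.
The walls impose strain ε = −(-7.464)/12400 = 6.0192e-04; σ = Eε = 46000 · 6.0192e-04 = 27.69 MPa.

27.7 MPa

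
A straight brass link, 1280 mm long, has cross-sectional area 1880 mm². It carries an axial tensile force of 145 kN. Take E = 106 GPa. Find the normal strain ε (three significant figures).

7.28e-04

σ = N/A = 77.13 MPa; ε = σ/E = 77.13/106000 = 7.276e-04.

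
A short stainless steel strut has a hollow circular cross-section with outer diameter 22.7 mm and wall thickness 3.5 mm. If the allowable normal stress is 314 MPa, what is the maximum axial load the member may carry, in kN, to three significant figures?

66.3 kN

A = 211.1 mm².
P_max = σ_allow · A = 314 · 211.1 = 66290 N = 66.29 kN.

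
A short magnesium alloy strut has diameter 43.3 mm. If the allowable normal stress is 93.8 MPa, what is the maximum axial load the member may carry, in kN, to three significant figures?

138 kN

A = 1473 mm².
P_max = σ_allow · A = 93.8 · 1473 = 138100 N = 138.1 kN.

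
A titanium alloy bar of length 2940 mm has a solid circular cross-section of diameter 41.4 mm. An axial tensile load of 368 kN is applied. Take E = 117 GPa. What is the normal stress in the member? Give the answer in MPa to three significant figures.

273 MPa

A = 1346 mm².
σ = N/A = 368000/1346 = 273.4 MPa.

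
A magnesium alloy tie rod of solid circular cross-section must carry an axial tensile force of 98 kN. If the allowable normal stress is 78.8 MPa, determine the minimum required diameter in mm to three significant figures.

Required area A ≥ P/σ_allow = 98000/78.8 = 1244 mm².
For a solid circular section, d ≥ √(4A/π) = 39.79 mm.

39.8 mm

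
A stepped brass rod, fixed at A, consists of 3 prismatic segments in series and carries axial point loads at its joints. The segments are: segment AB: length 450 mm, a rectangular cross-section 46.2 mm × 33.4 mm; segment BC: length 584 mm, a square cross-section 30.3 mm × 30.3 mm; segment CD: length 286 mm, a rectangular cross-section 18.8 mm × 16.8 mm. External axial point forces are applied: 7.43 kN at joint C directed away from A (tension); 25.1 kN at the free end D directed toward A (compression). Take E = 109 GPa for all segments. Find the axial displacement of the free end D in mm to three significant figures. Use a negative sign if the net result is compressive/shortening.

-0.359 mm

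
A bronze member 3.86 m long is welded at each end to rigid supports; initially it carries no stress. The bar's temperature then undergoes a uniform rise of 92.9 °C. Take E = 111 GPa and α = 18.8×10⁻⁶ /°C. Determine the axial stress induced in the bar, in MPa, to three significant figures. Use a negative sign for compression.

Free thermal expansion αLΔT = 18.8e-6 · 3860 · 92.9 = 6.742 mm.
The walls impose strain ε = −(6.742)/3860 = -1.7465e-03; σ = Eε = 111000 · -1.7465e-03 = -193.9 MPa.

-194 MPa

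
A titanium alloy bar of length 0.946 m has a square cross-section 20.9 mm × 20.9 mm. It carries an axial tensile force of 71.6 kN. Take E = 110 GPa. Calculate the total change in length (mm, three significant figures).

1.41 mm

A = 436.8 mm².
δ_mech = NL/(AE) = 71600·946/(436.8·110000) = 1.41 mm.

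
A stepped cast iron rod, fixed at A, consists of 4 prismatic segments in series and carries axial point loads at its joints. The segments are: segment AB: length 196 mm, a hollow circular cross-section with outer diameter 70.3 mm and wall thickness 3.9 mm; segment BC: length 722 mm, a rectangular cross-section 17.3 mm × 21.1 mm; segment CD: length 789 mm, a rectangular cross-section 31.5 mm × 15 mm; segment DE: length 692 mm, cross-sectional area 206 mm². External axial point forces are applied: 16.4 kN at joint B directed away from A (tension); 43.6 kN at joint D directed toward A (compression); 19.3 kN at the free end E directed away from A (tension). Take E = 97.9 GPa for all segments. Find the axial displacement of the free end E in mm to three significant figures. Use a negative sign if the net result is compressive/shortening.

-0.263 mm

Internal axial forces (sectioning from the free end, tension +): N_DE = 19.3 kN, N_CD = -24.3 kN, N_BC = -24.3 kN, N_AB = -7.9 kN.
A_AB = 813.5 mm².
A_BC = 365 mm².
A_CD = 472.5 mm².
δ_AB = -7900·196/(813.5·97900) = -0.01944 mm
δ_BC = -24300·722/(365·97900) = -0.4909 mm
δ_CD = -24300·789/(472.5·97900) = -0.4145 mm
δ_DE = 19300·692/(206·97900) = 0.6622 mm
δ = Σδ_i = -0.2626 mm.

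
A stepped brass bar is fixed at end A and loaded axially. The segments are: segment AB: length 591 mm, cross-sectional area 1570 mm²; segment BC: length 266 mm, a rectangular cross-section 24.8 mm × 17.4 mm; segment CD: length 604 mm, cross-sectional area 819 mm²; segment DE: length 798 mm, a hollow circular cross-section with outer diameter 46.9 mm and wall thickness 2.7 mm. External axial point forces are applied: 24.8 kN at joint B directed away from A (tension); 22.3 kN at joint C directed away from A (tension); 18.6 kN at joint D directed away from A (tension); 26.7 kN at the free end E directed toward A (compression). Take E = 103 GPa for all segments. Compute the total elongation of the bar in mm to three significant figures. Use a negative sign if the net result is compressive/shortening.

-0.382 mm

Internal axial forces (sectioning from the free end, tension +): N_DE = -26.7 kN, N_CD = -8.1 kN, N_BC = 14.2 kN, N_AB = 39 kN.
A_BC = 431.5 mm².
A_DE = 374.9 mm².
δ_AB = 39000·591/(1570·103000) = 0.1425 mm
δ_BC = 14200·266/(431.5·103000) = 0.08498 mm
δ_CD = -8100·604/(819·103000) = -0.058 mm
δ_DE = -26700·798/(374.9·103000) = -0.5517 mm
δ = Σδ_i = -0.3822 mm.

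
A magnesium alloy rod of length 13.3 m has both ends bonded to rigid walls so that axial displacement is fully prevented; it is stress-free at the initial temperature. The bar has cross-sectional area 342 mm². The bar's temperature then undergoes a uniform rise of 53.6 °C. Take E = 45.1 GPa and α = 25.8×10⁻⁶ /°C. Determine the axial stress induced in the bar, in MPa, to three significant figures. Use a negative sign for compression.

-62.4 MPa

Free thermal expansion αLΔT = 25.8e-6 · 13300 · 53.6 = 18.39 mm.
The walls impose strain ε = −(18.39)/13300 = -1.3829e-03; σ = Eε = 45100 · -1.3829e-03 = -62.37 MPa.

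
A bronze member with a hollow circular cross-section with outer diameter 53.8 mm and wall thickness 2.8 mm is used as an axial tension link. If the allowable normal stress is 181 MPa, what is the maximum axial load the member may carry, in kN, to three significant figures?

A = 448.6 mm².
P_max = σ_allow · A = 181 · 448.6 = 81200 N = 81.2 kN.

81.2 kN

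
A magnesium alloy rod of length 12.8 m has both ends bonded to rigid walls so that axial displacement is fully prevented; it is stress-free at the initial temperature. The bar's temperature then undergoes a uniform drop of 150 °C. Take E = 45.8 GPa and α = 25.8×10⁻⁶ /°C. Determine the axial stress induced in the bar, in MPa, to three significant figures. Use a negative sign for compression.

177 MPa

Free thermal expansion αLΔT = 25.8e-6 · 12800 · -150 = -49.54 mm.
The walls impose strain ε = −(-49.54)/12800 = 3.8700e-03; σ = Eε = 45800 · 3.8700e-03 = 177.2 MPa.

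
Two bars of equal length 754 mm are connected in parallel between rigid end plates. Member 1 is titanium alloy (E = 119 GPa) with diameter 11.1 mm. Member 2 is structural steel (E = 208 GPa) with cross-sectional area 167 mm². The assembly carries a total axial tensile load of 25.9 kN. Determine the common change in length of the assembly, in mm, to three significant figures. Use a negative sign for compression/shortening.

A_1 = 96.77 mm².
Equal strain + equilibrium ⇒ each member carries load in proportion to AE: A₁E₁ = 11520000 N, A₂E₂ = 34740000 N, ΣAE = 46250000 N.
δ = PL/ΣAE = 25900·754/46250000 = 0.4222 mm.

0.422 mm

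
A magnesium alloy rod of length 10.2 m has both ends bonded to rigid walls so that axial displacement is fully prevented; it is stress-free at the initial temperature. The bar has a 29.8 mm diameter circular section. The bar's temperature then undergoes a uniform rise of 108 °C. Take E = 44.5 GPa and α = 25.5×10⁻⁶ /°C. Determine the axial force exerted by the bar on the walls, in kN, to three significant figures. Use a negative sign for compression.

Free thermal expansion αLΔT = 25.5e-6 · 10200 · 108 = 28.09 mm.
The walls impose strain ε = −(28.09)/10200 = -2.7540e-03; σ = Eε = 44500 · -2.7540e-03 = -122.6 MPa.
Wall reaction R = σ·A = -122.6·697.5 = -85480 N = -85.48 kN.

-85.5 kN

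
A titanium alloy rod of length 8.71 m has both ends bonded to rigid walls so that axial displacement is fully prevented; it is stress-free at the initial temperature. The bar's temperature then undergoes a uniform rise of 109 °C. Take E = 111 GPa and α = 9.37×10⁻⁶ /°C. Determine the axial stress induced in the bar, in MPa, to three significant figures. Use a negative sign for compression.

-113 MPa

Free thermal expansion αLΔT = 9.37e-6 · 8710 · 109 = 8.896 mm.
The walls impose strain ε = −(8.896)/8710 = -1.0213e-03; σ = Eε = 111000 · -1.0213e-03 = -113.4 MPa.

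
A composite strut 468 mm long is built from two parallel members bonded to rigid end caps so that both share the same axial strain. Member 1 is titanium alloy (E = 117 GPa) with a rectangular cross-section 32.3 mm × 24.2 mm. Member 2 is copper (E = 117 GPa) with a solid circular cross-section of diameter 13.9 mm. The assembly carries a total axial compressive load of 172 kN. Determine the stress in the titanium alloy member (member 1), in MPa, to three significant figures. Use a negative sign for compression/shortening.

-184 MPa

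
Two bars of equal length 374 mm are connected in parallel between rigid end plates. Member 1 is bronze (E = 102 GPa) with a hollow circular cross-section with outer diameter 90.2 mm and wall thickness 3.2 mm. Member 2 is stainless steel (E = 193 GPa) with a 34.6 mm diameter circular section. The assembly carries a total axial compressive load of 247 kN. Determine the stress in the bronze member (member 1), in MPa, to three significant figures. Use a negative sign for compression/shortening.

-93.1 MPa

A_1 = 874.6 mm².
A_2 = 940.2 mm².
Equal strain + equilibrium ⇒ each member carries load in proportion to AE: A₁E₁ = 89210000 N, A₂E₂ = 181500000 N, ΣAE = 270700000 N.
σ₁ = P·E₁/ΣAE = -247000·102000/270700000 = -93.08 MPa.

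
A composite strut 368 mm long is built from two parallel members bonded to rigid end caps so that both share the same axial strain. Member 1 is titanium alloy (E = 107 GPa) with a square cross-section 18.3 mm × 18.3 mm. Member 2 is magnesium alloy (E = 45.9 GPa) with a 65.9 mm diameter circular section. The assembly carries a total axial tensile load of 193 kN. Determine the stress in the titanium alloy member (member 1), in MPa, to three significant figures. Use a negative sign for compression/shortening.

107 MPa

A_1 = 334.9 mm².
A_2 = 3411 mm².
Equal strain + equilibrium ⇒ each member carries load in proportion to AE: A₁E₁ = 35830000 N, A₂E₂ = 156600000 N, ΣAE = 192400000 N.
σ₁ = P·E₁/ΣAE = 193000·107000/192400000 = 107.3 MPa.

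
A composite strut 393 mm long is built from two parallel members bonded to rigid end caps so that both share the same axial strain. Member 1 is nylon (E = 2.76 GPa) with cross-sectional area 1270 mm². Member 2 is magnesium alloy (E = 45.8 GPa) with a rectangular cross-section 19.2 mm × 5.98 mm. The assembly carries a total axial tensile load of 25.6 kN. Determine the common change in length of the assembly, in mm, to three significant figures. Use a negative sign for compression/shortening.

1.15 mm

A_2 = 114.8 mm².
Equal strain + equilibrium ⇒ each member carries load in proportion to AE: A₁E₁ = 3505000 N, A₂E₂ = 5259000 N, ΣAE = 8764000 N.
δ = PL/ΣAE = 25600·393/8764000 = 1.148 mm.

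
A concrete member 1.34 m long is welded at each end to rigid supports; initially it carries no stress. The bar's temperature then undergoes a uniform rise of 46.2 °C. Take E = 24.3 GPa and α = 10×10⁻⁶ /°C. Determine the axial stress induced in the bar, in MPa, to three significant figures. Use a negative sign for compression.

-11.2 MPa

Free thermal expansion αLΔT = 10e-6 · 1340 · 46.2 = 0.6191 mm.
The walls impose strain ε = −(0.6191)/1340 = -4.6200e-04; σ = Eε = 24300 · -4.6200e-04 = -11.23 MPa.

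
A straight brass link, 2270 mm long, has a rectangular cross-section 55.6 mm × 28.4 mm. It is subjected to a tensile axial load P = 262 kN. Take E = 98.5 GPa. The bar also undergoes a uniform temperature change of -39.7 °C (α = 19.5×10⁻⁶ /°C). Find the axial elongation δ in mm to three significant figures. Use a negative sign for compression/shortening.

A = 1579 mm².
δ_mech = NL/(AE) = 262000·2270/(1579·98500) = 3.824 mm.
δ_thermal = αLΔT = 19.5e-6·2270·-39.7 = -1.757 mm.
δ = δ_mech + δ_thermal = 2.067 mm.

2.07 mm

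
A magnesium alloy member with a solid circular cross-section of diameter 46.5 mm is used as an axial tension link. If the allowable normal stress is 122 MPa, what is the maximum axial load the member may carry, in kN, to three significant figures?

A = 1698 mm².
P_max = σ_allow · A = 122 · 1698 = 207200 N = 207.2 kN.

207 kN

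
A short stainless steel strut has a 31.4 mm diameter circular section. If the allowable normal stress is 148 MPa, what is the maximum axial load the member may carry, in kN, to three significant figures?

115 kN

A = 774.4 mm².
P_max = σ_allow · A = 148 · 774.4 = 114600 N = 114.6 kN.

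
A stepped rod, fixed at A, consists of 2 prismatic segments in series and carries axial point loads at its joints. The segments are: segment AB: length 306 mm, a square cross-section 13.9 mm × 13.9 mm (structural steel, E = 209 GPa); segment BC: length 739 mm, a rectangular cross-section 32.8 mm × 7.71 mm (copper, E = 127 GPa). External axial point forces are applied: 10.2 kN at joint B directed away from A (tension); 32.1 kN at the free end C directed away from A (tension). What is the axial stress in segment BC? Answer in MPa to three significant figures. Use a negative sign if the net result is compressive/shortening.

127 MPa

Internal axial forces (sectioning from the free end, tension +): N_BC = 32.1 kN, N_AB = 42.3 kN.
A_BC = 252.9 mm².
σ_BC = N_BC/A_BC = 32100/252.9 = 126.9 MPa.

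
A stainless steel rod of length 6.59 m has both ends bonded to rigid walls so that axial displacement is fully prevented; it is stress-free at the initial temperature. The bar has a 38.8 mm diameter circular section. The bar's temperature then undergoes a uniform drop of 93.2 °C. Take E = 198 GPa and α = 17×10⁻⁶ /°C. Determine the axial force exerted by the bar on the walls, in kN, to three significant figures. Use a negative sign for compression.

371 kN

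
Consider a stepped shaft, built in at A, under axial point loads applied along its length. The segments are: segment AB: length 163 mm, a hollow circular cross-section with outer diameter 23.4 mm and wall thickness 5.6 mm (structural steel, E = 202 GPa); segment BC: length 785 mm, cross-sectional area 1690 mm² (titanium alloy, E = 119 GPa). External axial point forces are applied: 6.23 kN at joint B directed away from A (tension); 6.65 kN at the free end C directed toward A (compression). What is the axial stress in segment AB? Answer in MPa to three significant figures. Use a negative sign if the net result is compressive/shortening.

Internal axial forces (sectioning from the free end, tension +): N_BC = -6.65 kN, N_AB = -0.42 kN.
A_AB = 313.2 mm².
σ_AB = N_AB/A_AB = -420/313.2 = -1.341 MPa.

-1.34 MPa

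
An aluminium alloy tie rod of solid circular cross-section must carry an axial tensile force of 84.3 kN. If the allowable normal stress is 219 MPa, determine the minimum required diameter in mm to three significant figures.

Required area A ≥ P/σ_allow = 84300/219 = 384.9 mm².
For a solid circular section, d ≥ √(4A/π) = 22.14 mm.

22.1 mm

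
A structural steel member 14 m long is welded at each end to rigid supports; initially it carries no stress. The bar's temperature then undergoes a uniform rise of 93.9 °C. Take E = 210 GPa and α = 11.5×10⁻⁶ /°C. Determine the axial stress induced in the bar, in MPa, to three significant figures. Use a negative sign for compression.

Free thermal expansion αLΔT = 11.5e-6 · 14000 · 93.9 = 15.12 mm.
The walls impose strain ε = −(15.12)/14000 = -1.0799e-03; σ = Eε = 210000 · -1.0799e-03 = -226.8 MPa.

-227 MPa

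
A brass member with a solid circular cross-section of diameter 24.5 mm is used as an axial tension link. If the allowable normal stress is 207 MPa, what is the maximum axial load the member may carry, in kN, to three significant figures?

A = 471.4 mm².
P_max = σ_allow · A = 207 · 471.4 = 97590 N = 97.59 kN.

97.6 kN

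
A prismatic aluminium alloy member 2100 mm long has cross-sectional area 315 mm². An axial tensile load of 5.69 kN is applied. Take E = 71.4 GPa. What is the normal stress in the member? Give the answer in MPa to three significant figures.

σ = N/A = 5690/315 = 18.06 MPa.

18.1 MPa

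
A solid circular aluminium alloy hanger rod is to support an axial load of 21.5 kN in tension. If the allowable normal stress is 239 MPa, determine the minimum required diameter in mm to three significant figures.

10.7 mm

Required area A ≥ P/σ_allow = 21500/239 = 89.96 mm².
For a solid circular section, d ≥ √(4A/π) = 10.7 mm.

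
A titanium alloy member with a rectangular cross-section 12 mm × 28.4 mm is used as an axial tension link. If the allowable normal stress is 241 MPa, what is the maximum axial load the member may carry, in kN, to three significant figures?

82.1 kN

A = 340.8 mm².
P_max = σ_allow · A = 241 · 340.8 = 82130 N = 82.13 kN.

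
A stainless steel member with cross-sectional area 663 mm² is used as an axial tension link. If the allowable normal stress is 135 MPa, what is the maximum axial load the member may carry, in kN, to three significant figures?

P_max = σ_allow · A = 135 · 663 = 89500 N = 89.5 kN.

89.5 kN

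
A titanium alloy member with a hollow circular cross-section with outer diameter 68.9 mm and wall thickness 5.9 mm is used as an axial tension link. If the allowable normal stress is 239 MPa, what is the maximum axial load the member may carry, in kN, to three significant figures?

279 kN

A = 1168 mm².
P_max = σ_allow · A = 239 · 1168 = 279100 N = 279.1 kN.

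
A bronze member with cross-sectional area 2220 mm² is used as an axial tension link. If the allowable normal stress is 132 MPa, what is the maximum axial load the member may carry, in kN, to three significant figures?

P_max = σ_allow · A = 132 · 2220 = 293000 N = 293 kN.

293 kN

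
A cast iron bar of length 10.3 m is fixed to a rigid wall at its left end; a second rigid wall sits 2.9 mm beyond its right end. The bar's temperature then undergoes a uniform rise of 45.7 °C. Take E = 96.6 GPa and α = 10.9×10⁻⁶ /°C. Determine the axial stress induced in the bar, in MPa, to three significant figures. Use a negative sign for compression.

Free thermal expansion αLΔT = 10.9e-6 · 10300 · 45.7 = 5.131 mm.
The walls engage after the gap closes; constrained expansion = 5.131 − 2.9 = 2.231 mm.
The walls impose strain ε = −(2.231)/10300 = -2.1658e-04; σ = Eε = 96600 · -2.1658e-04 = -20.92 MPa.

-20.9 MPa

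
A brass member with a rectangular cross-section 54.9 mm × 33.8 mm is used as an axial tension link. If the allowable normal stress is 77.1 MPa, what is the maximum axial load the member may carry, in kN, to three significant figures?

143 kN

A = 1856 mm².
P_max = σ_allow · A = 77.1 · 1856 = 143100 N = 143.1 kN.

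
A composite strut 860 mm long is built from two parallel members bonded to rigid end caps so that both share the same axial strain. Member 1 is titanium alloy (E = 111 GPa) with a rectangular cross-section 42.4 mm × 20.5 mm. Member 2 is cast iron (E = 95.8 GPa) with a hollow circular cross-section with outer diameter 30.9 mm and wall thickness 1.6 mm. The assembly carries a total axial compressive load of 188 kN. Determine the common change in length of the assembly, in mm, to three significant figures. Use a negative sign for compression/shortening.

A_1 = 869.2 mm².
A_2 = 147.3 mm².
Equal strain + equilibrium ⇒ each member carries load in proportion to AE: A₁E₁ = 96480000 N, A₂E₂ = 14110000 N, ΣAE = 110600000 N.
δ = PL/ΣAE = -188000·860/110600000 = -1.462 mm.

-1.46 mm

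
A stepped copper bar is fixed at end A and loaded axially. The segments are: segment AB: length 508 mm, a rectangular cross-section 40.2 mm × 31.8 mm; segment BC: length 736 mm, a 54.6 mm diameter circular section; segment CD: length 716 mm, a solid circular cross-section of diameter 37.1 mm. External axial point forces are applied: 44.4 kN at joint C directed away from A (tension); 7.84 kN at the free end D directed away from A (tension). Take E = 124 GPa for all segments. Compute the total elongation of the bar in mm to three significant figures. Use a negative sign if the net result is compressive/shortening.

0.342 mm

Internal axial forces (sectioning from the free end, tension +): N_CD = 7.84 kN, N_BC = 52.24 kN, N_AB = 52.24 kN.
A_AB = 1278 mm².
A_BC = 2341 mm².
A_CD = 1081 mm².
δ_AB = 52240·508/(1278·124000) = 0.1674 mm
δ_BC = 52240·736/(2341·124000) = 0.1324 mm
δ_CD = 7840·716/(1081·124000) = 0.04188 mm
δ = Σδ_i = 0.3417 mm.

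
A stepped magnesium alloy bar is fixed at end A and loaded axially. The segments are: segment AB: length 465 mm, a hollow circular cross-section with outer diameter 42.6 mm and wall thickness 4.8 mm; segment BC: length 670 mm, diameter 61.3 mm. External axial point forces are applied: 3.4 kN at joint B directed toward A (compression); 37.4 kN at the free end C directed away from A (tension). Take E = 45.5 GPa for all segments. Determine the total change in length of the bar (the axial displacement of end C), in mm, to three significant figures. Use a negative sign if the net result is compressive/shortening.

0.796 mm

Internal axial forces (sectioning from the free end, tension +): N_BC = 37.4 kN, N_AB = 34 kN.
A_AB = 570 mm².
A_BC = 2951 mm².
δ_AB = 34000·465/(570·45500) = 0.6096 mm
δ_BC = 37400·670/(2951·45500) = 0.1866 mm
δ = Σδ_i = 0.7962 mm.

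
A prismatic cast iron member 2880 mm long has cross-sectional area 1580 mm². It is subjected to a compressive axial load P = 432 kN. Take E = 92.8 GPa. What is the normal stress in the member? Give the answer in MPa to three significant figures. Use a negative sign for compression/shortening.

σ = N/A = -432000/1580 = -273.4 MPa.

-273 MPa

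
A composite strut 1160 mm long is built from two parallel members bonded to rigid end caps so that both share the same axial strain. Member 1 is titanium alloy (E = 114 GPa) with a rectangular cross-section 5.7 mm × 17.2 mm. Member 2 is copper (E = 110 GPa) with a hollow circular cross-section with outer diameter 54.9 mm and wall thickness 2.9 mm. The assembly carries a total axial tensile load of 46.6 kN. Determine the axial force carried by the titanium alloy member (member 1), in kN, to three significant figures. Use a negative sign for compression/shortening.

8.23 kN

A_1 = 98.04 mm².
A_2 = 473.8 mm².
Equal strain + equilibrium ⇒ each member carries load in proportion to AE: A₁E₁ = 11180000 N, A₂E₂ = 52110000 N, ΣAE = 63290000 N.
F₁ = P·A₁E₁/ΣAE = 46600·11180000/63290000 = 8229 N.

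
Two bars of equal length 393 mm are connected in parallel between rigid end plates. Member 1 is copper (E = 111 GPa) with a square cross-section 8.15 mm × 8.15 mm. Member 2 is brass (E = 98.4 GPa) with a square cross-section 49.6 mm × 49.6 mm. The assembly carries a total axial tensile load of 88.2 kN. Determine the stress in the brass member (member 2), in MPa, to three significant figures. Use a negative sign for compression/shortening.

34.8 MPa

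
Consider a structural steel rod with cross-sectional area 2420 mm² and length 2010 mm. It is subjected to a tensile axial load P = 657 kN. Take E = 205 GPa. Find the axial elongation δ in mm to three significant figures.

δ_mech = NL/(AE) = 657000·2010/(2420·205000) = 2.662 mm.

2.66 mm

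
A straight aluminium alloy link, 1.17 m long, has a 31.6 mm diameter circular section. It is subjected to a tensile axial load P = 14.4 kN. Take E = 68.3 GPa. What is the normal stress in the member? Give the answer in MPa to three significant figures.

A = 784.3 mm².
σ = N/A = 14400/784.3 = 18.36 MPa.

18.4 MPa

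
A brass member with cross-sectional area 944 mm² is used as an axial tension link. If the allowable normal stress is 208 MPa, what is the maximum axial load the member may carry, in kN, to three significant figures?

196 kN

P_max = σ_allow · A = 208 · 944 = 196400 N = 196.4 kN.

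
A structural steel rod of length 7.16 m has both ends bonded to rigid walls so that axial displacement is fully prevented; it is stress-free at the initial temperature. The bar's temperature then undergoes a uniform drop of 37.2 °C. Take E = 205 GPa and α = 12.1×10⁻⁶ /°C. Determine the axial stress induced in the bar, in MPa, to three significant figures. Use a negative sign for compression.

Free thermal expansion αLΔT = 12.1e-6 · 7160 · -37.2 = -3.223 mm.
The walls impose strain ε = −(-3.223)/7160 = 4.5012e-04; σ = Eε = 205000 · 4.5012e-04 = 92.27 MPa.

92.3 MPa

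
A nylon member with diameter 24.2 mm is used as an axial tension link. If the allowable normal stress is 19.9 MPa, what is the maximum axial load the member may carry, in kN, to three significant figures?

9.15 kN

A = 460 mm².
P_max = σ_allow · A = 19.9 · 460 = 9153 N = 9.153 kN.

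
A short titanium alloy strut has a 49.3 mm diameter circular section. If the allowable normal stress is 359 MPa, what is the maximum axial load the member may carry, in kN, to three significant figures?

A = 1909 mm².
P_max = σ_allow · A = 359 · 1909 = 685300 N = 685.3 kN.

685 kN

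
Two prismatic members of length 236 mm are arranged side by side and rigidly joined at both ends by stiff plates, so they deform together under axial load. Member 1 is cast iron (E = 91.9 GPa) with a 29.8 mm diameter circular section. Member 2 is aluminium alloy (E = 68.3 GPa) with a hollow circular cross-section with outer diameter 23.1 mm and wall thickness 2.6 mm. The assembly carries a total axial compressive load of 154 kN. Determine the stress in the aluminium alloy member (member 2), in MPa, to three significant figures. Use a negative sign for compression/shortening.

A_1 = 697.5 mm².
A_2 = 167.4 mm².
Equal strain + equilibrium ⇒ each member carries load in proportion to AE: A₁E₁ = 64100000 N, A₂E₂ = 11440000 N, ΣAE = 75530000 N.
σ₂ = P·E₂/ΣAE = -154000·68300/75530000 = -139.3 MPa.

-139 MPa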